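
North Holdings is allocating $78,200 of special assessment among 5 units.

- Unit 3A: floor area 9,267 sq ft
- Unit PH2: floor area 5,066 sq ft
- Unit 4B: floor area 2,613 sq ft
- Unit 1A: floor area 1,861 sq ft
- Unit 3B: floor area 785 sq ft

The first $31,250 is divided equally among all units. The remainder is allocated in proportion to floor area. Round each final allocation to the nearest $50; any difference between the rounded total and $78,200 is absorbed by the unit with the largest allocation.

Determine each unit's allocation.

Equal tier: $31,250 ÷ 5 = $6,250 apiece.
Remainder $46,950 by floor area (total 19,592): Unit 3A 22,207.31 → $22,200; Unit PH2 12,140.09 → $12,150; Unit 4B 6,261.76 → $6,250; Unit 1A 4,459.67 → $4,450; Unit 3B 1,881.16 → $1,900.
Totals: Unit 3A $6,250 + $22,200 = $28,450; Unit PH2 $6,250 + $12,150 = $18,400; Unit 4B $6,250 + $6,250 = $12,500; Unit 1A $6,250 + $4,450 = $10,700; Unit 3B $6,250 + $1,900 = $8,150.

Unit 3A: $28,450; Unit PH2: $18,400; Unit 4B: $12,500; Unit 1A: $10,700; Unit 3B: $8,150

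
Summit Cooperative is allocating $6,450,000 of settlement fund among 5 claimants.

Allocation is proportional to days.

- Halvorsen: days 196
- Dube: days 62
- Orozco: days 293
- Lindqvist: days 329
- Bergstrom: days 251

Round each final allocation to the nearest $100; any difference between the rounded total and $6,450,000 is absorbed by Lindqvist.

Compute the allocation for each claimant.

Days total: 1,131.
Raw shares: Halvorsen 196/1,131 × $6,450,000 = 1,117,771.88; Dube 62/1,131 × $6,450,000 = 353,580.90; Orozco 293/1,131 × $6,450,000 = 1,670,954.91; Lindqvist 329/1,131 × $6,450,000 = 1,876,259.95; Bergstrom 251/1,131 × $6,450,000 = 1,431,432.36.
At nearest $100: Halvorsen $1,117,800; Dube $353,600; Orozco $1,671,000; Lindqvist $1,876,300; Bergstrom $1,431,400. Sum = $6,450,100.
Difference $6,450,000 − $6,450,100 = −$100 applied to Lindqvist: Lindqvist becomes $1,876,200.

Halvorsen: $1,117,800 | Dube: $353,600 | Orozco: $1,671,000 | Lindqvist: $1,876,200 | Bergstrom: $1,431,400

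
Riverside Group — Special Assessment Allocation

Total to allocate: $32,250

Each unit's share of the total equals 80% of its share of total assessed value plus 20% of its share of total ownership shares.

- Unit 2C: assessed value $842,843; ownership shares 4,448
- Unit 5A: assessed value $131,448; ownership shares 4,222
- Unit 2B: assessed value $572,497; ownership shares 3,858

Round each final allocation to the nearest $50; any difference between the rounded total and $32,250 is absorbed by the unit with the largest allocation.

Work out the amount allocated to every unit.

Totals — assessed value 1,546,788, ownership shares 12,528.
Combined weights (80% assessed value + 20% ownership shares): Unit 2C 0.5069; Unit 5A 0.1354; Unit 2B 0.3577.
Unrounded shares: Unit 2C 16,348.43; Unit 5A 4,366.20; Unit 2B 11,535.37.
Rounded to nearest $50: Unit 2C $16,350; Unit 5A $4,350; Unit 2B $11,550. Sum = $32,250.
Rounded total matches; no reconciliation needed.

Unit 2C: $16,350 | Unit 5A: $4,350 | Unit 2B: $11,550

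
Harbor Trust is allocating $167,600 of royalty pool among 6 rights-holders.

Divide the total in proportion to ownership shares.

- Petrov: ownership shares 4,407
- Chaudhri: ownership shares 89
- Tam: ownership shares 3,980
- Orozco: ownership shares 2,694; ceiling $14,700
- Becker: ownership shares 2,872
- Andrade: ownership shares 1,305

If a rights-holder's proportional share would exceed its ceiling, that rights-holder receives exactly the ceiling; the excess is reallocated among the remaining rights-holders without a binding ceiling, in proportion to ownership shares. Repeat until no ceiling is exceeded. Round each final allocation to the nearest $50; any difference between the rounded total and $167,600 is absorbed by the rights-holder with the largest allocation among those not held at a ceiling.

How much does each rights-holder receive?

Total ownership shares = 15,347.
Pro-rata shares before constraints: Petrov 48,127.53; Chaudhri 971.94; Tam 43,464.39; Orozco 29,420.37; Becker 31,364.25; Andrade 14,251.51.
Capped: Orozco ($14,700); residual $152,900 reallocated over remaining ownership shares 12,653.
Redistributed shares: Petrov 53,254.59 → $53,250; Chaudhri 1,075.48 → $1,100; Tam 48,094.68 → $48,100; Becker 34,705.51 → $34,700; Andrade 15,769.74 → $15,750.

Petrov: $53,250 | Chaudhri: $1,100 | Tam: $48,100 | Orozco: $14,700 | Becker: $34,700 | Andrade: $15,750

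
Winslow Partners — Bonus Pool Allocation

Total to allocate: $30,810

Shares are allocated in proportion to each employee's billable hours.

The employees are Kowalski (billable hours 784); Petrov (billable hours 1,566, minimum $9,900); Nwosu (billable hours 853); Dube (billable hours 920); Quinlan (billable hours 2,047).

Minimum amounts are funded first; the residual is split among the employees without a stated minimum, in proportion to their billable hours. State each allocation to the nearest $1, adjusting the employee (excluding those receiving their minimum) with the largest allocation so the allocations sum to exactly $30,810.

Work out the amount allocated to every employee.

Minimums first: Petrov $9,900. Residual $20,910.
Residual split over remaining billable hours 4,604: Kowalski 3,560.70 → $3,561; Nwosu 3,874.07 → $3,874; Dube 4,178.37 → $4,178; Quinlan 9,296.87 → $9,297.

Kowalski: $3,561; Petrov: $9,900; Nwosu: $3,874; Dube: $4,178; Quinlan: $9,297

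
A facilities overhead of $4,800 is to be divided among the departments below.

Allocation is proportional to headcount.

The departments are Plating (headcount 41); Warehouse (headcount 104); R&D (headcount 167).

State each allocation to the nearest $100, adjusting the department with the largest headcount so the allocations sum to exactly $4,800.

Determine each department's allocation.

Headcount total: 41 + 104 + 167 = 312.
Proportional shares: Plating 630.77; Warehouse 1,600.00; R&D 2,569.23.
At nearest $100: Plating $600; Warehouse $1,600; R&D $2,600. Sum = $4,800.
No rounding difference to absorb.

Plating: $600 · Warehouse: $1,600 · R&D: $2,600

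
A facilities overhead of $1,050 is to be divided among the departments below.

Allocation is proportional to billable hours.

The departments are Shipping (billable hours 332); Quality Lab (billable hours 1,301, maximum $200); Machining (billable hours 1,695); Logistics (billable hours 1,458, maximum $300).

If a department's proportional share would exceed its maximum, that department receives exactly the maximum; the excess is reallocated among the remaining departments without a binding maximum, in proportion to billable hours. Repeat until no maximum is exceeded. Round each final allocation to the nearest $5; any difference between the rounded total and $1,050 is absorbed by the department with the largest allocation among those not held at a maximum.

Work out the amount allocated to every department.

Shipping: $90; Quality Lab: $200; Machining: $460; Logistics: $300

Total billable hours = 4,786.
Pro-rata shares before constraints: Shipping 72.84; Quality Lab 285.43; Machining 371.87; Logistics 319.87.
Capped: Quality Lab ($200), Logistics ($300); balance $550 reallocated over remaining billable hours 2,027.
Redistributed shares: Shipping 90.08 → $90; Machining 459.92 → $460.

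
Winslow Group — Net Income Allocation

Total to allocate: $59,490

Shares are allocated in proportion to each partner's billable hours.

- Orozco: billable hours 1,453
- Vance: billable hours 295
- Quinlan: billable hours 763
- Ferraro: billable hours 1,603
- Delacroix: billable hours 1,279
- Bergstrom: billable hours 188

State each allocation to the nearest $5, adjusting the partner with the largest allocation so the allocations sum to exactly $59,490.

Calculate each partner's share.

Combined billable hours = 5,581.
Unrounded shares: Orozco 1,453/5,581 × $59,490 = 15,488.08; Vance 295/5,581 × $59,490 = 3,144.52; Quinlan 763/5,581 × $59,490 = 8,133.11; Ferraro 1,603/5,581 × $59,490 = 17,086.99; Delacroix 1,279/5,581 × $59,490 = 13,633.35; Bergstrom 188/5,581 × $59,490 = 2,003.96.
At nearest $5: Orozco $15,490; Vance $3,145; Quinlan $8,135; Ferraro $17,085; Delacroix $13,635; Bergstrom $2,005. Sum = $59,495.
Difference $59,490 − $59,495 = −$5 applied to largest allocation (Ferraro): Ferraro becomes $17,080.

Orozco: $15,490; Vance: $3,145; Quinlan: $8,135; Ferraro: $17,080; Delacroix: $13,635; Bergstrom: $2,005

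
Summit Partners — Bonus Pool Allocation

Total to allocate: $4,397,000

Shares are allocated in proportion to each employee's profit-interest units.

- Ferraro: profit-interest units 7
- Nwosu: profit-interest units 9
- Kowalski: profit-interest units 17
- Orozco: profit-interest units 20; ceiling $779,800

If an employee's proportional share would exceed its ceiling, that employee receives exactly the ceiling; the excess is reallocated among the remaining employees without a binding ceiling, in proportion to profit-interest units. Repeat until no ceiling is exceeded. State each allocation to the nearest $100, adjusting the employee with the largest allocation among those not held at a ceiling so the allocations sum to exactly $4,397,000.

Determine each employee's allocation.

Ferraro: $767,300 | Nwosu: $986,500 | Kowalski: $1,863,400 | Orozco: $779,800

Combined profit-interest units = 53.
Unconstrained shares: Ferraro 580,735.85; Nwosu 746,660.38; Kowalski 1,410,358.49; Orozco 1,659,245.28.
Held at cap: Orozco ($779,800); balance $3,617,200 reallocated over remaining profit-interest units 33.
Shares after redistribution: Ferraro 767,284.85 → $767,300; Nwosu 986,509.09 → $986,500; Kowalski 1,863,406.06 → $1,863,400.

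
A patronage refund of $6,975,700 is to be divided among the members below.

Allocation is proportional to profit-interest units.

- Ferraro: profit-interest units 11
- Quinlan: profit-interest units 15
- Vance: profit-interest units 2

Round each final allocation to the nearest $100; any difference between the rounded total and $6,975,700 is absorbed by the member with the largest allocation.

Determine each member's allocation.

Profit-interest units total: 28.
Unrounded shares: Ferraro 11/28 × $6,975,700 = 2,740,453.57; Quinlan 15/28 × $6,975,700 = 3,736,982.14; Vance 2/28 × $6,975,700 = 498,264.29.
Rounded to nearest $100: Ferraro $2,740,500; Quinlan $3,737,000; Vance $498,300. Sum = $6,975,800.
Difference $6,975,700 − $6,975,800 = −$100 applied to largest allocation (Quinlan): Quinlan becomes $3,736,900.

Ferraro: $2,740,500 · Quinlan: $3,736,900 · Vance: $498,300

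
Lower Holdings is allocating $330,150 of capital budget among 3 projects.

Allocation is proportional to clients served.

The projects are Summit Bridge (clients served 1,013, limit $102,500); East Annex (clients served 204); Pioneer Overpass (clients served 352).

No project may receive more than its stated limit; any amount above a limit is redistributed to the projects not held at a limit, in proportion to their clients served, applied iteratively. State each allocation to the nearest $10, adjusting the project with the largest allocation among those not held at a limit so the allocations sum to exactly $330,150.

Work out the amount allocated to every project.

Total clients served = 1,569.
Pro-rata shares before constraints: Summit Bridge 213,156.12; East Annex 42,925.81; Pioneer Overpass 74,068.07.
Cap binds for Summit Bridge ($102,500); remaining pool $227,650 reallocated over remaining clients served 556.
Remaining shares: East Annex 83,526.26 → $83,530; Pioneer Overpass 144,123.74 → $144,120.

Summit Bridge: $102,500 · East Annex: $83,530 · Pioneer Overpass: $144,120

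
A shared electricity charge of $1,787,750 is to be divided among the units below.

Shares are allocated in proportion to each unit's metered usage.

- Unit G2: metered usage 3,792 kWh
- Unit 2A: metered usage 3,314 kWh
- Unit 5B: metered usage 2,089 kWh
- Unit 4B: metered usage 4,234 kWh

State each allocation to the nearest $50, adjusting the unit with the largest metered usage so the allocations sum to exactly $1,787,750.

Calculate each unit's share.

Unit G2: $504,800; Unit 2A: $441,200; Unit 5B: $278,100; Unit 4B: $563,650

Total metered usage = 3,792 + 3,314 + 2,089 + 4,234 = 13,429.
Unrounded shares: Unit G2 504,814.06; Unit 2A 441,179.80; Unit 5B 278,100.36; Unit 4B 563,655.78.
Rounded to nearest $50: Unit G2 $504,800; Unit 2A $441,200; Unit 5B $278,100; Unit 4B $563,650. Sum = $1,787,750.
Rounded total matches; no reconciliation needed.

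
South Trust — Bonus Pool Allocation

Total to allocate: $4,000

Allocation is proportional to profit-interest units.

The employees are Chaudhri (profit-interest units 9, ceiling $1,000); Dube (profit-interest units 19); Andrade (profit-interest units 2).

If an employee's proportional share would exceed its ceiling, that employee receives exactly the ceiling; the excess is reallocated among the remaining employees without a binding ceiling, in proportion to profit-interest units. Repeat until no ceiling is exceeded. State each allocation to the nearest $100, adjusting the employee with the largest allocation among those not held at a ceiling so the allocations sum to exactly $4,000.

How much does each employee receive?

Profit-interest units total: 30.
Unconstrained shares: Chaudhri 1,200.00; Dube 2,533.33; Andrade 266.67.
Capped: Chaudhri ($1,000); remaining pool $3,000 reallocated over remaining profit-interest units 21.
Remaining shares: Dube 2,714.29 → $2,700; Andrade 285.71 → $300.

Chaudhri: $1,000 | Dube: $2,700 | Andrade: $300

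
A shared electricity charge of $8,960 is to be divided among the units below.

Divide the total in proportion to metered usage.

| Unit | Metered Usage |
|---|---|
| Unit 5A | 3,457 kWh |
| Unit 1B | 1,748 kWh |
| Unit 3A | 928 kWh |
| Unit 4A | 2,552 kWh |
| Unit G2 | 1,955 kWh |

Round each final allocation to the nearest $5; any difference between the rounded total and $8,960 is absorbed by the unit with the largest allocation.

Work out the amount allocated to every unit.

Combined metered usage = 10,640.
Pro-rata amounts: Unit 5A 3,457/10,640 × $8,960 = 2,911.16; Unit 1B 1,748/10,640 × $8,960 = 1,472.00; Unit 3A 928/10,640 × $8,960 = 781.47; Unit 4A 2,552/10,640 × $8,960 = 2,149.05; Unit G2 1,955/10,640 × $8,960 = 1,646.32.
Rounded to nearest $5: Unit 5A $2,910; Unit 1B $1,470; Unit 3A $780; Unit 4A $2,150; Unit G2 $1,645. Sum = $8,955.
Difference $8,960 − $8,955 = +$5 applied to largest allocation (Unit 5A): Unit 5A becomes $2,915.

Unit 5A: $2,915 | Unit 1B: $1,470 | Unit 3A: $780 | Unit 4A: $2,150 | Unit G2: $1,645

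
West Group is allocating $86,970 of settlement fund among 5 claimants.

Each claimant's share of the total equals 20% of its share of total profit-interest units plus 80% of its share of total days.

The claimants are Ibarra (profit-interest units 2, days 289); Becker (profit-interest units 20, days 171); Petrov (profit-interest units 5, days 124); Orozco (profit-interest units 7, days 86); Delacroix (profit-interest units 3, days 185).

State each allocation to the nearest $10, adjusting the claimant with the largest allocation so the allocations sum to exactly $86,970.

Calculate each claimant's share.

Totals — profit-interest units 37, days 855.
Composite weights (20% profit-interest units + 80% days): Ibarra 0.2812; Becker 0.2681; Petrov 0.1431; Orozco 0.1183; Delacroix 0.1893.
Unrounded shares: Ibarra 24,457.72; Becker 23,317.36; Petrov 12,441.09; Orozco 10,289.04; Delacroix 16,464.78.
Rounded to nearest $10: Ibarra $24,460; Becker $23,320; Petrov $12,440; Orozco $10,290; Delacroix $16,460. Sum = $86,970.
Sum already equals the total — no adjustment.

Ibarra: $24,460 · Becker: $23,320 · Petrov: $12,440 · Orozco: $10,290 · Delacroix: $16,460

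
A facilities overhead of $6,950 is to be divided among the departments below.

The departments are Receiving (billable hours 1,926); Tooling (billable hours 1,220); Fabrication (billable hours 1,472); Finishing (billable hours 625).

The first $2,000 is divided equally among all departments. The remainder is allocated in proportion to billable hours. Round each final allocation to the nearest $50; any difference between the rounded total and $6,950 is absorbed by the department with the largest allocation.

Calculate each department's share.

Receiving: $2,300 · Tooling: $1,650 · Fabrication: $1,900 · Finishing: $1,100

First tranche $2,000 split equally: $500 each.
Remainder $4,950 by billable hours (total 5,243): Receiving 1,818.37 → $1,800; Tooling 1,151.82 → $1,150; Fabrication 1,389.74 → $1,400; Finishing 590.07 → $600.
Totals: Receiving $500 + $1,800 = $2,300; Tooling $500 + $1,150 = $1,650; Fabrication $500 + $1,400 = $1,900; Finishing $500 + $600 = $1,100.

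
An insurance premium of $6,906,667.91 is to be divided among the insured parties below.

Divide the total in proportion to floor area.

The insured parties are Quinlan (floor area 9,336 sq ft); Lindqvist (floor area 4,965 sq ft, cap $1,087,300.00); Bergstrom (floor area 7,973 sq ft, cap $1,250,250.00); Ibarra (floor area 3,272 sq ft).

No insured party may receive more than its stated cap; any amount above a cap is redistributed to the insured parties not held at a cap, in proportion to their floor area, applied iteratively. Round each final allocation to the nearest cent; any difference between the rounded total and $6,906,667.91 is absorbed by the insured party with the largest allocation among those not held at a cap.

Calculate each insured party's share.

Total floor area = 25,546.
Pro-rata shares before constraints: Quinlan 2,524,099.7263; Lindqvist 1,342,347.3801; Bergstrom 2,155,596.3065; Ibarra 884,624.4970.
Capped: Lindqvist ($1,087,300.00), Bergstrom ($1,250,250.00); residual $4,569,117.91 reallocated over remaining floor area 12,608.
Remaining shares: Quinlan 3,383,350.6351 → $3,383,350.64; Ibarra 1,185,767.2749 → $1,185,767.27.

Quinlan: $3,383,350.64; Lindqvist: $1,087,300.00; Bergstrom: $1,250,250.00; Ibarra: $1,185,767.27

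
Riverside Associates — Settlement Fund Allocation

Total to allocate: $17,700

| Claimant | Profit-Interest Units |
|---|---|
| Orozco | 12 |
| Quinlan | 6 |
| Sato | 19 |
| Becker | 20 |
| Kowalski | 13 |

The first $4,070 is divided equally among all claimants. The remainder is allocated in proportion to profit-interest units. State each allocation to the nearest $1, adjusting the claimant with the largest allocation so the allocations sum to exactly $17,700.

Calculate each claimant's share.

Orozco: $3,151; Quinlan: $1,982; Sato: $4,514; Becker: $4,708; Kowalski: $3,345

Equal tier: $4,070 ÷ 5 = $814 apiece.
Remainder $13,630 by profit-interest units (total 70): Orozco 2,336.57 → $2,337; Quinlan 1,168.29 → $1,168; Sato 3,699.57 → $3,700; Becker 3,894.29 → $3,894; Kowalski 2,531.29 → $2,531.
Totals: Orozco $814 + $2,337 = $3,151; Quinlan $814 + $1,168 = $1,982; Sato $814 + $3,700 = $4,514; Becker $814 + $3,894 = $4,708; Kowalski $814 + $2,531 = $3,345.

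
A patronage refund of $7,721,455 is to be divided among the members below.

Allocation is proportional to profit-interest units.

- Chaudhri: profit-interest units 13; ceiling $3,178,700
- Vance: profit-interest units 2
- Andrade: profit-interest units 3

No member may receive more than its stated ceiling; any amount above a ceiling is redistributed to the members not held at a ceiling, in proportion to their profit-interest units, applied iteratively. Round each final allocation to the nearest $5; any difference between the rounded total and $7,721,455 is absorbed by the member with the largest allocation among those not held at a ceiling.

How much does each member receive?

Chaudhri: $3,178,700 | Vance: $1,817,100 | Andrade: $2,725,655

Combined profit-interest units = 18.
Unconstrained shares: Chaudhri 5,576,606.39; Vance 857,939.44; Andrade 1,286,909.17.
Cap binds for Chaudhri ($3,178,700); remaining pool $4,542,755 reallocated over remaining profit-interest units 5.
Remaining shares: Vance 1,817,102.00 → $1,817,100; Andrade 2,725,653.00 → $2,725,655.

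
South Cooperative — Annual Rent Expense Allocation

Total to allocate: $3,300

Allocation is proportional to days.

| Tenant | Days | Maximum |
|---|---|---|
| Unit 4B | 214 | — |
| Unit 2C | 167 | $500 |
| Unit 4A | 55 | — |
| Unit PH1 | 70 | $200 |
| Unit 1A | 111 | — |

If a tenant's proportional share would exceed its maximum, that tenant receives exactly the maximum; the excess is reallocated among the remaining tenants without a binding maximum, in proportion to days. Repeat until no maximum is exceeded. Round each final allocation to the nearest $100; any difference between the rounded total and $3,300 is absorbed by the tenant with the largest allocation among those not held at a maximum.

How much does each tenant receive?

Unit 4B: $1,400 · Unit 2C: $500 · Unit 4A: $400 · Unit PH1: $200 · Unit 1A: $800

Total days = 617.
Pro-rata shares before constraints: Unit 4B 1,144.57; Unit 2C 893.19; Unit 4A 294.17; Unit PH1 374.39; Unit 1A 593.68.
Cap binds for Unit 2C ($500), Unit PH1 ($200); balance $2,600 reallocated over remaining days 380.
Shares after redistribution: Unit 4B 1,464.21 → $1,500; Unit 4A 376.32 → $400; Unit 1A 759.47 → $800.
Rounding difference −$100 applied to Unit 4B → $1,400.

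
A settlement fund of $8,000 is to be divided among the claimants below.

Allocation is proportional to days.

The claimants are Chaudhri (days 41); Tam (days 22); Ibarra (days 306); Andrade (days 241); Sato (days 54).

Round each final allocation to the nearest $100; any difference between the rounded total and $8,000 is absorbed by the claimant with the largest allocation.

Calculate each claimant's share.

Chaudhri: $500; Tam: $300; Ibarra: $3,600; Andrade: $2,900; Sato: $700

Combined days = 664.
Pro-rata amounts: Chaudhri 41/664 × $8,000 = 493.98; Tam 22/664 × $8,000 = 265.06; Ibarra 306/664 × $8,000 = 3,686.75; Andrade 241/664 × $8,000 = 2,903.61; Sato 54/664 × $8,000 = 650.60.
After rounding ($100): Chaudhri $500; Tam $300; Ibarra $3,700; Andrade $2,900; Sato $700. Sum = $8,100.
Difference $8,000 − $8,100 = −$100 applied to largest allocation (Ibarra): Ibarra becomes $3,600.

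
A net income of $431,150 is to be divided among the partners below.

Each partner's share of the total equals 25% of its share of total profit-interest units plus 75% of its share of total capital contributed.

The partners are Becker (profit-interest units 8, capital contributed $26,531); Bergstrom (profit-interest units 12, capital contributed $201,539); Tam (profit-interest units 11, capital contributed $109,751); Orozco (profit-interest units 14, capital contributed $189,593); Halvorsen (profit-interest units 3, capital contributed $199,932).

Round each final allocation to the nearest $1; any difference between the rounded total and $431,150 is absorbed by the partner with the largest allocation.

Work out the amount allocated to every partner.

Becker: $29,760 · Bergstrom: $116,547 · Tam: $73,494 · Orozco: $115,727 · Halvorsen: $95,622

Profit-interest units total 48; capital contributed total 727,346.
Combined weights (25% profit-interest units + 75% capital contributed): Becker 0.0690; Bergstrom 0.2703; Tam 0.1705; Orozco 0.2684; Halvorsen 0.2218.
Proportional shares: Becker 29,759.70; Bergstrom 116,546.81; Tam 73,494.25; Orozco 115,727.02; Halvorsen 95,622.22.
Rounded to nearest $1: Becker $29,760; Bergstrom $116,547; Tam $73,494; Orozco $115,727; Halvorsen $95,622. Sum = $431,150.
No rounding difference to absorb.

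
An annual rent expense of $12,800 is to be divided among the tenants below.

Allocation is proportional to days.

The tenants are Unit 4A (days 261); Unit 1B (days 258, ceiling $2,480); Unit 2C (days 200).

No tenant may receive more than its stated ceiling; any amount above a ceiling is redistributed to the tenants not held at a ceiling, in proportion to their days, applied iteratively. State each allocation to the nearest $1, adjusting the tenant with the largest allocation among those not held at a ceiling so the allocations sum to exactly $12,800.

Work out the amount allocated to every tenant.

Unit 4A: $5,843; Unit 1B: $2,480; Unit 2C: $4,477

Total days = 719.
Pro-rata shares before constraints: Unit 4A 4,646.45; Unit 1B 4,593.05; Unit 2C 3,560.501.
Capped: Unit 1B ($2,480); residual $10,320 reallocated over remaining days 461.
Remaining shares: Unit 4A 5,842.78 → $5,843; Unit 2C 4,477.22 → $4,477.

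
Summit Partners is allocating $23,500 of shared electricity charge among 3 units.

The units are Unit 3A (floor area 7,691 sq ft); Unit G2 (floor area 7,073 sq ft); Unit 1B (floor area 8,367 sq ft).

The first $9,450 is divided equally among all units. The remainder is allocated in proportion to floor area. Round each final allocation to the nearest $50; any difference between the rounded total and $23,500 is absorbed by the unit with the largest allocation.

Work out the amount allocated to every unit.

Unit 3A: $7,800 · Unit G2: $7,450 · Unit 1B: $8,250

$9,450 shared equally gives $3,150 per unit.
Remainder $14,050 by floor area (total 23,131): Unit 3A 4,671.59 → $4,650; Unit G2 4,296.21 → $4,300; Unit 1B 5,082.20 → $5,100.
Totals: Unit 3A $3,150 + $4,650 = $7,800; Unit G2 $3,150 + $4,300 = $7,450; Unit 1B $3,150 + $5,100 = $8,250.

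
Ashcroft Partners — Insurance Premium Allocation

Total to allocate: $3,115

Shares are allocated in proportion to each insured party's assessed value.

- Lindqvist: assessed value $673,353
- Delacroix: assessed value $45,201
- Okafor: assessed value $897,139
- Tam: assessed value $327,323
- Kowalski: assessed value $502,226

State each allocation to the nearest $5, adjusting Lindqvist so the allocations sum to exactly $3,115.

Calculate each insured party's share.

Sum of assessed value: 2,445,242.
Raw shares: Lindqvist 673,353/2,445,242 × $3,115 = 857.79; Delacroix 45,201/2,445,242 × $3,115 = 57.58; Okafor 897,139/2,445,242 × $3,115 = 1,142.87; Tam 327,323/2,445,242 × $3,115 = 416.98; Kowalski 502,226/2,445,242 × $3,115 = 639.79.
Rounded to nearest $5: Lindqvist $860; Delacroix $60; Okafor $1,145; Tam $415; Kowalski $640. Sum = $3,120.
Difference $3,115 − $3,120 = −$5 applied to Lindqvist: Lindqvist becomes $855.

Lindqvist: $855 | Delacroix: $60 | Okafor: $1,145 | Tam: $415 | Kowalski: $640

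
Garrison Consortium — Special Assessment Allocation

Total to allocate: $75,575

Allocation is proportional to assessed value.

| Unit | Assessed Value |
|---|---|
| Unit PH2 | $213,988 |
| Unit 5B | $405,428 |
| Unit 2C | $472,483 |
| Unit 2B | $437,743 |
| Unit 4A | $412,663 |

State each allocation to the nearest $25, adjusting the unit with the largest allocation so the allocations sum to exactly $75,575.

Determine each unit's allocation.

Unit PH2: $8,325 | Unit 5B: $15,775 | Unit 2C: $18,400 | Unit 2B: $17,025 | Unit 4A: $16,050

Sum of assessed value: 1,942,305.
Pro-rata amounts: Unit PH2 213,988/1,942,305 × $75,575 = 8,326.26; Unit 5B 405,428/1,942,305 × $75,575 = 15,775.19; Unit 2C 472,483/1,942,305 × $75,575 = 18,384.29; Unit 2B 437,743/1,942,305 × $75,575 = 17,032.56; Unit 4A 412,663/1,942,305 × $75,575 = 16,056.70.
After rounding ($25): Unit PH2 $8,325; Unit 5B $15,775; Unit 2C $18,375; Unit 2B $17,025; Unit 4A $16,050. Sum = $75,550.
Difference $75,575 − $75,550 = +$25 applied to largest allocation (Unit 2C): Unit 2C becomes $18,400.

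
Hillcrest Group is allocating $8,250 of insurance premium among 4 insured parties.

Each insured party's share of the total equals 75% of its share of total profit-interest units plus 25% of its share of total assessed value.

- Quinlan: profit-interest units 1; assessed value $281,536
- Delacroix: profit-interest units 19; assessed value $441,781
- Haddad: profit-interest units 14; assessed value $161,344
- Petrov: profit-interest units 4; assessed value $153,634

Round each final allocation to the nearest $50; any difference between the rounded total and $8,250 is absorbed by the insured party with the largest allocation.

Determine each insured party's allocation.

Profit-interest units total 38; assessed value total 1,038,295.
Blended shares (75% profit-interest units + 25% assessed value): Quinlan 0.0875; Delacroix 0.4814; Haddad 0.3152; Petrov 0.1159.
Raw shares: Quinlan 722.08; Delacroix 3,971.32; Haddad 2,600.10; Petrov 956.50.
Rounded to nearest $50: Quinlan $700; Delacroix $3,950; Haddad $2,600; Petrov $950. Sum = $8,200.
Difference $8,250 − $8,200 = +$50 applied to largest allocation (Delacroix): Delacroix becomes $4,000.

Quinlan: $700; Delacroix: $4,000; Haddad: $2,600; Petrov: $950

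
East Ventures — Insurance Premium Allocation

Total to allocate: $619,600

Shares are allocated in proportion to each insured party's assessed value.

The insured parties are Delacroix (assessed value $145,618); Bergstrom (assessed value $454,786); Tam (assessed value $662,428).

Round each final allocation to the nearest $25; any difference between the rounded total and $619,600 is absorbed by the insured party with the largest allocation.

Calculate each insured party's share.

Combined assessed value = 1,262,832.
Unrounded shares: Delacroix 145,618/1,262,832 × $619,600 = 71,446.49; Bergstrom 454,786/1,262,832 × $619,600 = 223,137.68; Tam 662,428/1,262,832 × $619,600 = 325,015.83.
At nearest $25: Delacroix $71,450; Bergstrom $223,150; Tam $325,025. Sum = $619,625.
Difference $619,600 − $619,625 = −$25 applied to largest allocation (Tam): Tam becomes $325,000.

Delacroix: $71,450; Bergstrom: $223,150; Tam: $325,000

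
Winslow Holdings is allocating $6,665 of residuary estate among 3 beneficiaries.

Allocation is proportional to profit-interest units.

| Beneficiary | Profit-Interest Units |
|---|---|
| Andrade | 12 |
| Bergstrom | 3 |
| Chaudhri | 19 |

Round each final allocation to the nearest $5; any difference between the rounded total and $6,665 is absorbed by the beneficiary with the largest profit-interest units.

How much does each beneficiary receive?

Sum of profit-interest units: 12 + 3 + 19 = 34.
Proportional shares: Andrade 2,352.35; Bergstrom 588.09; Chaudhri 3,724.56.
Rounded to nearest $5: Andrade $2,350; Bergstrom $590; Chaudhri $3,725. Sum = $6,665.
No rounding difference to absorb.

Andrade: $2,350; Bergstrom: $590; Chaudhri: $3,725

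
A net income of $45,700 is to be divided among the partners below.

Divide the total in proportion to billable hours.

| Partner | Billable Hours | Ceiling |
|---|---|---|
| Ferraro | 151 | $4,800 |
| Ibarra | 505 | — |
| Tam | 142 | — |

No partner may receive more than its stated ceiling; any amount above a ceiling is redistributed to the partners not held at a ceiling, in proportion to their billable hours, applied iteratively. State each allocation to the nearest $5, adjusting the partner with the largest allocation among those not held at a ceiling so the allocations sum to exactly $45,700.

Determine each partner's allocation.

Ferraro: $4,800 | Ibarra: $31,925 | Tam: $8,975

Billable hours total: 798.
Unconstrained shares: Ferraro 8,647.49; Ibarra 28,920.43; Tam 8,132.08.
Capped: Ferraro ($4,800); remaining pool $40,900 reallocated over remaining billable hours 647.
Shares after redistribution: Ibarra 31,923.49 → $31,925; Tam 8,976.51 → $8,975.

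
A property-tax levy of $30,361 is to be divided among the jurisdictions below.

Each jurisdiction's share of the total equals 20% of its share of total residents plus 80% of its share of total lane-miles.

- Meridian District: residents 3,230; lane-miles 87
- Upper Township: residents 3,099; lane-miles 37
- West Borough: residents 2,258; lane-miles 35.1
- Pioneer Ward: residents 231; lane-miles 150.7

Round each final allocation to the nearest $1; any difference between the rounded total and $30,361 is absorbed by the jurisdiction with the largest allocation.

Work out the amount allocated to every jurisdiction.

Residents total 8,818; lane-miles total 309.8.
Composite weights (20% residents + 80% lane-miles): Meridian District 0.2979; Upper Township 0.1658; West Borough 0.1419; Pioneer Ward 0.3944.
Proportional shares: Meridian District 9,045.16; Upper Township 5,034.87; West Borough 4,306.79; Pioneer Ward 11,974.18.
At nearest $1: Meridian District $9,045; Upper Township $5,035; West Borough $4,307; Pioneer Ward $11,974. Sum = $30,361.
Sum already equals the total — no adjustment.

Meridian District: $9,045 | Upper Township: $5,035 | West Borough: $4,307 | Pioneer Ward: $11,974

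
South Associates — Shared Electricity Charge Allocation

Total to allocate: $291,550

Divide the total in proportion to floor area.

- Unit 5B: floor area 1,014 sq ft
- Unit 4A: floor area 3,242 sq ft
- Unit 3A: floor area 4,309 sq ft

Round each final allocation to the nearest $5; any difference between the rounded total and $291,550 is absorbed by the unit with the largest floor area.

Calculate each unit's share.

Combined floor area = 8,565.
Unrounded shares: Unit 5B 1,014/8,565 × $291,550 = 34,516.25; Unit 4A 3,242/8,565 × $291,550 = 110,356.70; Unit 3A 4,309/8,565 × $291,550 = 146,677.05.
After rounding ($5): Unit 5B $34,515; Unit 4A $110,355; Unit 3A $146,675. Sum = $291,545.
Difference $291,550 − $291,545 = +$5 applied to largest floor area (Unit 3A): Unit 3A becomes $146,680.

Unit 5B: $34,515; Unit 4A: $110,355; Unit 3A: $146,680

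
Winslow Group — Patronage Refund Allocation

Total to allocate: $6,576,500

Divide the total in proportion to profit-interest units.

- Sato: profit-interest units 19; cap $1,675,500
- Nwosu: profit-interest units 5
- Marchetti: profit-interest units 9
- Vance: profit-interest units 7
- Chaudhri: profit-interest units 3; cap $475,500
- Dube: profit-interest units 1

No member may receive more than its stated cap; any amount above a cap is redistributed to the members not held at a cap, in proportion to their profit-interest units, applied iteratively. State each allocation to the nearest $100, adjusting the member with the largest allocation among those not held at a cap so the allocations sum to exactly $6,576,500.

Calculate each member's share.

Sato: $1,675,500; Nwosu: $1,005,800; Marchetti: $1,810,400; Vance: $1,408,100; Chaudhri: $475,500; Dube: $201,200

Total profit-interest units = 44.
Pro-rata shares before constraints: Sato 2,839,852.27; Nwosu 747,329.55; Marchetti 1,345,193.18; Vance 1,046,261.36; Chaudhri 448,397.73; Dube 149,465.91.
Capped: Sato ($1,675,500); residual $4,901,000 reallocated over remaining profit-interest units 25.
Capped: Chaudhri ($475,500); residual $4,425,500 reallocated over remaining profit-interest units 22.
Shares after redistribution: Nwosu 1,005,795.45 → $1,005,800; Marchetti 1,810,431.82 → $1,810,400; Vance 1,408,113.64 → $1,408,100; Dube 201,159.09 → $201,200.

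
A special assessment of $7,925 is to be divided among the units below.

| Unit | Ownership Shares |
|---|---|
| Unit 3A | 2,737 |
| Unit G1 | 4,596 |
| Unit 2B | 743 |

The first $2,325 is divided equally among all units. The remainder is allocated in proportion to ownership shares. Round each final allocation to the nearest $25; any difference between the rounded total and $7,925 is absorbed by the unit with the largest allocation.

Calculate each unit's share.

Unit 3A: $2,675 | Unit G1: $3,950 | Unit 2B: $1,300

First tranche $2,325 split equally: $775 each.
Remainder $5,600 by ownership shares (total 8,076): Unit 3A 1,897.87 → $1,900; Unit G1 3,186.92 → $3,175; Unit 2B 515.21 → $525.
Totals: Unit 3A $775 + $1,900 = $2,675; Unit G1 $775 + $3,175 = $3,950; Unit 2B $775 + $525 = $1,300.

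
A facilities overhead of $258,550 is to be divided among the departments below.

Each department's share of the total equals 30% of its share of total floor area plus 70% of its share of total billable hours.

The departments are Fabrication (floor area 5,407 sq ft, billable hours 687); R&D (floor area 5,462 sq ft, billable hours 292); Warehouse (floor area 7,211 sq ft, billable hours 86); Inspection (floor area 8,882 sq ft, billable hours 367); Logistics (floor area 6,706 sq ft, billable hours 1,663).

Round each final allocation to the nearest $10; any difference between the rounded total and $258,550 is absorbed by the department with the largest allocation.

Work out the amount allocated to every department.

Fabrication: $52,630; R&D: $29,660; Warehouse: $21,640; Inspection: $41,920; Logistics: $112,700

Floor area total 33,668; billable hours total 3,095.
Combined weights (30% floor area + 70% billable hours): Fabrication 0.2036; R&D 0.1147; Warehouse 0.0837; Inspection 0.1621; Logistics 0.4359.
Proportional shares: Fabrication 52,630.16; R&D 29,658.62; Warehouse 21,641.83; Inspection 41,923.43; Logistics 112,695.96.
At nearest $10: Fabrication $52,630; R&D $29,660; Warehouse $21,640; Inspection $41,920; Logistics $112,700. Sum = $258,550.
No rounding difference to absorb.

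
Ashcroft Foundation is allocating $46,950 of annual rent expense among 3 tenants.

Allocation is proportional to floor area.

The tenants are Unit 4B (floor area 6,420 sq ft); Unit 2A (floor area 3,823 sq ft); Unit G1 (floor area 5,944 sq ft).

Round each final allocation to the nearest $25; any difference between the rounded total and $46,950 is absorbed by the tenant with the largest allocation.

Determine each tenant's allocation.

Unit 4B: $18,600; Unit 2A: $11,100; Unit G1: $17,250

Floor area total: 16,187.
Raw shares: Unit 4B 6,420/16,187 × $46,950 = 18,621.05; Unit 2A 3,823/16,187 × $46,950 = 11,088.52; Unit G1 5,944/16,187 × $46,950 = 17,240.43.
After rounding ($25): Unit 4B $18,625; Unit 2A $11,100; Unit G1 $17,250. Sum = $46,975.
Difference $46,950 − $46,975 = −$25 applied to largest allocation (Unit 4B): Unit 4B becomes $18,600.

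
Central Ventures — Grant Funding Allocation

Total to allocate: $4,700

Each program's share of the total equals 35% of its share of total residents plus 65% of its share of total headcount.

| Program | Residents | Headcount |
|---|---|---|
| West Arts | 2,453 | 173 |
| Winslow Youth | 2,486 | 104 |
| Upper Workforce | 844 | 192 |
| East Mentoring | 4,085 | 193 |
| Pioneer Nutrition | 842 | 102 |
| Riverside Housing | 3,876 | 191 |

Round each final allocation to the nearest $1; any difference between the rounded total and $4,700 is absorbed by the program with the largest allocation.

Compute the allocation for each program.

West Arts: $830; Winslow Youth: $613; Upper Workforce: $709; East Mentoring: $1,079; Pioneer Nutrition: $421; Riverside Housing: $1,048

Residents total 14,586; headcount total 955.
Combined weights (35% residents + 65% headcount): West Arts 0.1766; Winslow Youth 0.1304; Upper Workforce 0.1509; East Mentoring 0.2294; Pioneer Nutrition 0.0896; Riverside Housing 0.2230.
Pro-rata amounts: West Arts 830.07; Winslow Youth 613.06; Upper Workforce 709.38; East Mentoring 1,078.10; Pioneer Nutrition 421.25; Riverside Housing 1,048.13.
At nearest $1: West Arts $830; Winslow Youth $613; Upper Workforce $709; East Mentoring $1,078; Pioneer Nutrition $421; Riverside Housing $1,048. Sum = $4,699.
Difference $4,700 − $4,699 = +$1 applied to largest allocation (East Mentoring): East Mentoring becomes $1,079.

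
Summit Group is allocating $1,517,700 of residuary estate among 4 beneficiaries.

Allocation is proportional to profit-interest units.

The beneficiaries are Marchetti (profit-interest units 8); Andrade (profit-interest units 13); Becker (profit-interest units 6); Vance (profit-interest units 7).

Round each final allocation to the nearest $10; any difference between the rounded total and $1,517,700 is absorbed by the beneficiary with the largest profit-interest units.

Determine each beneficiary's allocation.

Sum of profit-interest units: 34.
Proportional shares: Marchetti 8/34 × $1,517,700 = 357,105.88; Andrade 13/34 × $1,517,700 = 580,297.06; Becker 6/34 × $1,517,700 = 267,829.41; Vance 7/34 × $1,517,700 = 312,467.65.
At nearest $10: Marchetti $357,110; Andrade $580,300; Becker $267,830; Vance $312,470. Sum = $1,517,710.
Difference $1,517,700 − $1,517,710 = −$10 applied to largest profit-interest units (Andrade): Andrade becomes $580,290.

Marchetti: $357,110; Andrade: $580,290; Becker: $267,830; Vance: $312,470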